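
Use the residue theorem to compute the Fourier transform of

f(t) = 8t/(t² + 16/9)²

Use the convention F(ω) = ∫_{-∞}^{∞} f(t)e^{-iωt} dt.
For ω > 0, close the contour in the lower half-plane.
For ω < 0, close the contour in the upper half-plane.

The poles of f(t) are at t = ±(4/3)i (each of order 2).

Let g(z) = f(z)e^{-iωz}; for large |z| the factor e^{-iωz} decays in the lower half-plane when ω > 0 and in the upper half-plane when ω < 0.

Case ω > 0 (lower half-plane, clockwise contour ⇒ F(ω) = -2πi·ΣRes):
  Res_{z = - \frac{4 i}{3}} g(z) = \frac{3 \omega e^{- \frac{4 \omega}{3}}}{2} (pole of order 2)
  F(ω) = -2πi·ΣRes = - 3 i \pi \omega e^{- \frac{4 \omega}{3}}

Case ω < 0 (upper half-plane, counterclockwise contour ⇒ F(ω) = +2πi·ΣRes):
  Res_{z = \frac{4 i}{3}} g(z) = - \frac{3 \omega e^{\frac{4 \omega}{3}}}{2} (pole of order 2)
  F(ω) = 2πi·ΣRes = - 3 i \pi \omega e^{\frac{4 \omega}{3}}

Both cases combine into a single formula in |ω|:

F(ω) = - 3 i \pi \omega e^{- \frac{4 \left|{\omega}\right|}{3}}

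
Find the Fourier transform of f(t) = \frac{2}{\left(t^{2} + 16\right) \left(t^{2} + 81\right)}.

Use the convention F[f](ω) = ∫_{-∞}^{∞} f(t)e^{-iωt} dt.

F(ω) = \frac{\pi \left(9 e^{5 \left|{\omega}\right|} - 4\right) e^{- 9 \left|{\omega}\right|}}{1170}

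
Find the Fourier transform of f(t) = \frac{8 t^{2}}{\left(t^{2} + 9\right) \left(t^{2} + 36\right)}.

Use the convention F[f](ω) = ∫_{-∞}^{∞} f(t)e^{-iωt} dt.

F(ω) = \frac{8 \pi \left(2 - e^{3 \left|{\omega}\right|}\right) e^{- 6 \left|{\omega}\right|}}{9}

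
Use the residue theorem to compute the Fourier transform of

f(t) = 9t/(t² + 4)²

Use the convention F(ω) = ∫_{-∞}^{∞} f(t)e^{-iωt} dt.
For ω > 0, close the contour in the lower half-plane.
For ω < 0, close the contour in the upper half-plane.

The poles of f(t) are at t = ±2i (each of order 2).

Let g(z) = f(z)e^{-iωz}; for large |z| the factor e^{-iωz} decays in the lower half-plane when ω > 0 and in the upper half-plane when ω < 0.

Case ω > 0 (lower half-plane, clockwise contour ⇒ F(ω) = -2πi·ΣRes):
  Res_{z = - 2 i} g(z) = \frac{9 \omega e^{- 2 \omega}}{8} (pole of order 2)
  F(ω) = -2πi·ΣRes = - \frac{9 i \pi \omega e^{- 2 \omega}}{4}

Case ω < 0 (upper half-plane, counterclockwise contour ⇒ F(ω) = +2πi·ΣRes):
  Res_{z = 2 i} g(z) = - \frac{9 \omega e^{2 \omega}}{8} (pole of order 2)
  F(ω) = 2πi·ΣRes = - \frac{9 i \pi \omega e^{2 \omega}}{4}

Both cases combine into a single formula in |ω|:

F(ω) = - \frac{9 i \pi \omega e^{- 2 \left|{\omega}\right|}}{4}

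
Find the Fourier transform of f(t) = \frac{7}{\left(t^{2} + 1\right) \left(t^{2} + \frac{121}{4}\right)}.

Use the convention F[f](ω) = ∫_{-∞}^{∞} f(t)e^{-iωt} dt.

F(ω) = \frac{28 \pi e^{- \left|{\omega}\right|}}{117} - \frac{56 \pi e^{- \frac{11 \left|{\omega}\right|}{2}}}{1287}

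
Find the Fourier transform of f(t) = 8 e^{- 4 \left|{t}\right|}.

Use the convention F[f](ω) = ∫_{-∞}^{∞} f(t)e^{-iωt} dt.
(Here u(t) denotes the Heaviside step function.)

F(ω) = \frac{64}{\omega^{2} + 16}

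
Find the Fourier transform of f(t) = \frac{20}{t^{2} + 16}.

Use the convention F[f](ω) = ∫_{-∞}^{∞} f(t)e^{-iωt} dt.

F(ω) = 5 \pi e^{- 4 \left|{\omega}\right|}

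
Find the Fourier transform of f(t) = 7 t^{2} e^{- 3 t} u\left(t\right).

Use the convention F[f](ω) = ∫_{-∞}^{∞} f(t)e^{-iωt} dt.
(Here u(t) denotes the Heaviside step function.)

F(ω) = \frac{14}{\left(i \omega + 3\right)^{3}}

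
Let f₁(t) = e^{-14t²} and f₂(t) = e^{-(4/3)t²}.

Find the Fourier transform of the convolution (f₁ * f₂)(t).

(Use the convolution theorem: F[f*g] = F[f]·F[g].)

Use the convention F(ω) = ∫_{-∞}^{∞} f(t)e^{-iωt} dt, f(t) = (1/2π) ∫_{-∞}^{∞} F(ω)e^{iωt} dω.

F[f₁*f₂](ω) = \frac{\sqrt{42} \pi e^{- \frac{23 \omega^{2}}{112}}}{28}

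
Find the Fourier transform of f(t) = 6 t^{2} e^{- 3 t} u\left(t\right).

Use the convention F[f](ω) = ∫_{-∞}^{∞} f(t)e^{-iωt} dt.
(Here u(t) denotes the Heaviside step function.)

F(ω) = \frac{12}{\left(i \omega + 3\right)^{3}}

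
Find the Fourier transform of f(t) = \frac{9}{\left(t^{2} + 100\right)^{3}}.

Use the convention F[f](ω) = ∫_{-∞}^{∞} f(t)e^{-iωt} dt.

F(ω) = \frac{9 \pi \left(100 \omega^{2} + 30 \left|{\omega}\right| + 3\right) e^{- 10 \left|{\omega}\right|}}{800000}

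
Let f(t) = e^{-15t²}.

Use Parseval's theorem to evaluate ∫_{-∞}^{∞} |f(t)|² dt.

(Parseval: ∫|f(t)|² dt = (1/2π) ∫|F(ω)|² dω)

∫|f(t)|² dt = \frac{\sqrt{30} \sqrt{\pi}}{30}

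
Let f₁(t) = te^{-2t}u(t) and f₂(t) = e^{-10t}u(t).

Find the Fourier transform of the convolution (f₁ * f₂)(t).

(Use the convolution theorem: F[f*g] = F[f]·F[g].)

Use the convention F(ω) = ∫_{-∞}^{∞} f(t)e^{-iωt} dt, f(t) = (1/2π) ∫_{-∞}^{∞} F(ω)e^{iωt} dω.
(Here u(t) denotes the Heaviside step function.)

F[f₁*f₂](ω) = \frac{1}{\left(i \omega + 2\right)^{2} \left(i \omega + 10\right)}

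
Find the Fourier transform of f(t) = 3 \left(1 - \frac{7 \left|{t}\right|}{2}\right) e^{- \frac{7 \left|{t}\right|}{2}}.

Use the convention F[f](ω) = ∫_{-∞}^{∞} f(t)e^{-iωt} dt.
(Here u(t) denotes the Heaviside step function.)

F(ω) = \frac{672 \omega^{2}}{\left(4 \omega^{2} + 49\right)^{2}}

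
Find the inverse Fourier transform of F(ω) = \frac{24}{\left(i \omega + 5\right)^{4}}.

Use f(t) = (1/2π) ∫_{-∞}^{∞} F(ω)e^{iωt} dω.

f(t) = 4 t^{3} e^{- 5 t} u\left(t\right)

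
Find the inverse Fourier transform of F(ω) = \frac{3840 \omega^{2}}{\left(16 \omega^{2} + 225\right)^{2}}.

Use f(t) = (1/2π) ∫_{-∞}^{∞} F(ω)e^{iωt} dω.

f(t) = \left(1 - \frac{15 \left|{t}\right|}{4}\right) e^{- \frac{15 \left|{t}\right|}{4}}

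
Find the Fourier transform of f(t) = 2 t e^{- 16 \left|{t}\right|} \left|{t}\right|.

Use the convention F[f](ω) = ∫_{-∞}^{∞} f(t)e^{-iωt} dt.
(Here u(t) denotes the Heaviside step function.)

F(ω) = \frac{8 i \omega \left(\omega^{2} - 768\right)}{\left(\omega^{2} + 256\right)^{3}}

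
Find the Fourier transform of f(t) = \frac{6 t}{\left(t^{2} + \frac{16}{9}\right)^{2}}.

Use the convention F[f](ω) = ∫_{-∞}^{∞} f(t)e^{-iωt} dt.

F(ω) = - \frac{9 i \pi \omega e^{- \frac{4 \left|{\omega}\right|}{3}}}{4}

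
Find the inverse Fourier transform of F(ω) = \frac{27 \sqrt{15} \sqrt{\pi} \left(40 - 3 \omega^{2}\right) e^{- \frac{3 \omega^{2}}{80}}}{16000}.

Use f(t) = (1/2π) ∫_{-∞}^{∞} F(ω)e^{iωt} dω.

f(t) = 9 t^{2} e^{- \frac{20 t^{2}}{3}}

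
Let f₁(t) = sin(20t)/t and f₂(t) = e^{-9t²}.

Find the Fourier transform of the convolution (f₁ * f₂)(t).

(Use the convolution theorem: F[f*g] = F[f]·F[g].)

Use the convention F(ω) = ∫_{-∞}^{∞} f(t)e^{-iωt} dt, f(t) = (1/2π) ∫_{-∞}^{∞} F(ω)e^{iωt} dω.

F[f₁*f₂](ω) = \begin{cases} \frac{\pi^{\frac{3}{2}} e^{- \frac{\omega^{2}}{36}}}{3} & \text{for}\: \omega > -20 \wedge \omega < 20 \\0 & \text{otherwise} \end{cases}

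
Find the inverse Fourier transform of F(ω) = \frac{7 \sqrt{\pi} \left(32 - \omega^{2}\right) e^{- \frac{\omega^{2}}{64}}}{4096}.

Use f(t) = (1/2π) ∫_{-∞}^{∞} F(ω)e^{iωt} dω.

f(t) = 7 t^{2} e^{- 16 t^{2}}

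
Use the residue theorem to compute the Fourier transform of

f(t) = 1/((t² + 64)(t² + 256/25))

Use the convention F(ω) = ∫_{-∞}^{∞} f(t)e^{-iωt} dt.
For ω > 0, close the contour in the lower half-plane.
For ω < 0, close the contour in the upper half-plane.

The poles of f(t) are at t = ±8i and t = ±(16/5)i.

Let g(z) = f(z)e^{-iωz}; for large |z| the factor e^{-iωz} decays in the lower half-plane when ω > 0 and in the upper half-plane when ω < 0.

Case ω > 0 (lower half-plane, clockwise contour ⇒ F(ω) = -2πi·ΣRes):
  Res_{z = - 8 i} g(z) = - \frac{25 i e^{- 8 \omega}}{21504}
  Res_{z = - \frac{16 i}{5}} g(z) = \frac{125 i e^{- \frac{16 \omega}{5}}}{43008}
  F(ω) = -2πi·ΣRes = - \frac{25 \pi e^{- 8 \omega}}{10752} + \frac{125 \pi e^{- \frac{16 \omega}{5}}}{21504}

Case ω < 0 (upper half-plane, counterclockwise contour ⇒ F(ω) = +2πi·ΣRes):
  Res_{z = 8 i} g(z) = \frac{25 i e^{8 \omega}}{21504}
  Res_{z = \frac{16 i}{5}} g(z) = - \frac{125 i e^{\frac{16 \omega}{5}}}{43008}
  F(ω) = 2πi·ΣRes = \frac{25 \pi \left(5 e^{\frac{16 \omega}{5}} - 2 e^{8 \omega}\right)}{21504}

Both cases combine into a single formula in |ω|:

F(ω) = - \frac{25 \pi e^{- 8 \left|{\omega}\right|}}{10752} + \frac{125 \pi e^{- \frac{16 \left|{\omega}\right|}{5}}}{21504}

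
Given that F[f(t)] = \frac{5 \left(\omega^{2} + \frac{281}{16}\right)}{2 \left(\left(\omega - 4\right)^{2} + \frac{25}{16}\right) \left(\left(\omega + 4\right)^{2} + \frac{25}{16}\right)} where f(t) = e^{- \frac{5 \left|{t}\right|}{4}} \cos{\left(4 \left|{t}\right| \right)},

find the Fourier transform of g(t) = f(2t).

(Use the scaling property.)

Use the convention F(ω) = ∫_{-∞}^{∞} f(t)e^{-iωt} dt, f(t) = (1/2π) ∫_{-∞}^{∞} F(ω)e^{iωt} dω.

F[g](ω) = \frac{20 \left(4 \omega^{2} + 281\right)}{16 \omega^{4} - 1848 \omega^{2} + 78961}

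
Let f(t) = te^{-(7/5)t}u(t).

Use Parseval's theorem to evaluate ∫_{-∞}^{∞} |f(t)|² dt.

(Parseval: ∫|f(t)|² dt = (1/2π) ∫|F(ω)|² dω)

∫|f(t)|² dt = \frac{125}{1372}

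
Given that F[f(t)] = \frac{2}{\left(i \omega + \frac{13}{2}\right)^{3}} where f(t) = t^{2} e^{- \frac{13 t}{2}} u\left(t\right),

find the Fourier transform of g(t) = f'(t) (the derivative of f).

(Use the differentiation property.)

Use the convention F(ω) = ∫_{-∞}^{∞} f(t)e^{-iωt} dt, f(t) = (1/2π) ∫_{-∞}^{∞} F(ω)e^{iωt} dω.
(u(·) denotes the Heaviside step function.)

F[g](ω) = \frac{16 i \omega}{\left(2 i \omega + 13\right)^{3}}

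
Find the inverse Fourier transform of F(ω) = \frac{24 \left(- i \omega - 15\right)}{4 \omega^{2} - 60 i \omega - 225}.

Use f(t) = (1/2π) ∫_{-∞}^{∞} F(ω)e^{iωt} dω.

f(t) = 6 \left(\frac{15 t}{2} + 1\right) e^{- \frac{15 t}{2}} u\left(t\right)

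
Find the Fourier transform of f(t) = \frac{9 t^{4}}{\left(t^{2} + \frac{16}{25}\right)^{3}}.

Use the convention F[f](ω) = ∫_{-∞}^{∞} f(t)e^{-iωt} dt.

F(ω) = \frac{9 \pi \left(16 \omega^{2} - 100 \left|{\omega}\right| + 75\right) e^{- \frac{4 \left|{\omega}\right|}{5}}}{160}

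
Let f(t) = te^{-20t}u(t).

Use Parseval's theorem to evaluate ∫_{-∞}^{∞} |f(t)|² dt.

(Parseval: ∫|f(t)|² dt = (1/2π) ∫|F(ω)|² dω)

∫|f(t)|² dt = \frac{1}{32000}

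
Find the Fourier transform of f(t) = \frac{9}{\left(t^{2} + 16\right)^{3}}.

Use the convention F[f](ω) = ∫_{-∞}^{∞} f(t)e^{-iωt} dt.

F(ω) = \frac{9 \pi \left(16 \omega^{2} + 12 \left|{\omega}\right| + 3\right) e^{- 4 \left|{\omega}\right|}}{8192}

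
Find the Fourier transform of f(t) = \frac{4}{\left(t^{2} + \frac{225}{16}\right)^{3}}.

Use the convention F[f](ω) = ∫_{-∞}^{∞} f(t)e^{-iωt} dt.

F(ω) = \frac{32 \pi \left(75 \omega^{2} + 60 \left|{\omega}\right| + 16\right) e^{- \frac{15 \left|{\omega}\right|}{4}}}{253125}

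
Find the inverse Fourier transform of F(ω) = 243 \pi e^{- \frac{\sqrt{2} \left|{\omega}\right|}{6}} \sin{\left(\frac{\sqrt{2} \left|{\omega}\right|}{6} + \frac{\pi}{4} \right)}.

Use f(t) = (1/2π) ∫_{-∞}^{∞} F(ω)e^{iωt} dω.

f(t) = \frac{9}{t^{4} + \frac{1}{81}}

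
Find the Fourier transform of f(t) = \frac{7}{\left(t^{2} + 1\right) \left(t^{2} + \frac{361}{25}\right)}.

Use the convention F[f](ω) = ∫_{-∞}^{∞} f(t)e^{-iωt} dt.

F(ω) = \frac{25 \pi e^{- \left|{\omega}\right|}}{48} - \frac{125 \pi e^{- \frac{19 \left|{\omega}\right|}{5}}}{912}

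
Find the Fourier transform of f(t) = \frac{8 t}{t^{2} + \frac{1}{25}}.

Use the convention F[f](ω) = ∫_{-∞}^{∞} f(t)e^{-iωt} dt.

F(ω) = - 8 i \pi e^{- \frac{\left|{\omega}\right|}{5}} \operatorname{sign}{\left(\omega \right)}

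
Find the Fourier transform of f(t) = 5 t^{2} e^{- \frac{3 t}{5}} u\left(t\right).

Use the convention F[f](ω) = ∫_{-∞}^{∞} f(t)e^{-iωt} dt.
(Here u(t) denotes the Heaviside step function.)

F(ω) = \frac{1250}{\left(5 i \omega + 3\right)^{3}}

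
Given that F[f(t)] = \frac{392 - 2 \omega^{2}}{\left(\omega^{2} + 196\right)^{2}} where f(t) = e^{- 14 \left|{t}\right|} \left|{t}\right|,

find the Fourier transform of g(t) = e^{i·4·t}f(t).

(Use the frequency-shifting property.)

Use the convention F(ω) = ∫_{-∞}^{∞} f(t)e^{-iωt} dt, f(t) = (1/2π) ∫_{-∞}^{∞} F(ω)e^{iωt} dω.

F[g](ω) = \frac{2 \left(196 - \left(\omega - 4\right)^{2}\right)}{\left(\left(\omega - 4\right)^{2} + 196\right)^{2}}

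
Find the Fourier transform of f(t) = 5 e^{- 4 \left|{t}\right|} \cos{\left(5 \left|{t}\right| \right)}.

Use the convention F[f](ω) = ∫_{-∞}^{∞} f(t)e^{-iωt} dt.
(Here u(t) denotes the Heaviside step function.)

F(ω) = \frac{40 \left(\omega^{2} + 41\right)}{\omega^{4} - 18 \omega^{2} + 1681}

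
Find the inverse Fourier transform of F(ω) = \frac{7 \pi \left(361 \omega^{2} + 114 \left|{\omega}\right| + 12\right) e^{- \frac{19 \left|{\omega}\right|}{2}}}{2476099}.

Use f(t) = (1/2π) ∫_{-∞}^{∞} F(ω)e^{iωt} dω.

f(t) = \frac{7}{\left(t^{2} + \frac{361}{4}\right)^{3}}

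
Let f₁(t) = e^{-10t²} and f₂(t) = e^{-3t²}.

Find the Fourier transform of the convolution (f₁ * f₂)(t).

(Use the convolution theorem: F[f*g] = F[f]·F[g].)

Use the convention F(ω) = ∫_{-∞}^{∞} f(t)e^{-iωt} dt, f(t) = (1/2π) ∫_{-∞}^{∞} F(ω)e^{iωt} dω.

F[f₁*f₂](ω) = \frac{\sqrt{30} \pi e^{- \frac{13 \omega^{2}}{120}}}{30}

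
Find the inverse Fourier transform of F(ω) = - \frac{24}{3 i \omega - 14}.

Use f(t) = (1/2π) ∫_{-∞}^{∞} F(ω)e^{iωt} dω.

f(t) = 8 e^{\frac{14 t}{3}} u\left(- t\right)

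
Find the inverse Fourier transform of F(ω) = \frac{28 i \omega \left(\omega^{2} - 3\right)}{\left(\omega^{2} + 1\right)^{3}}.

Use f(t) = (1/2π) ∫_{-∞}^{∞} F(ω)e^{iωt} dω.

f(t) = 7 t e^{- \left|{t}\right|} \left|{t}\right|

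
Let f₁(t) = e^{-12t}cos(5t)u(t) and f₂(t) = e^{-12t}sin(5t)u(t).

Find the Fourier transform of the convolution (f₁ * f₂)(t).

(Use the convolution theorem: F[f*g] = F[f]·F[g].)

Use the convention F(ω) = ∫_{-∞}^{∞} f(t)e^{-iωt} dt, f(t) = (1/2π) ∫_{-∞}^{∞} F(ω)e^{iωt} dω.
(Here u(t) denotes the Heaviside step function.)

F[f₁*f₂](ω) = \frac{5 \left(i \omega + 12\right)}{\left(\left(i \omega + 12\right)^{2} + 25\right)^{2}}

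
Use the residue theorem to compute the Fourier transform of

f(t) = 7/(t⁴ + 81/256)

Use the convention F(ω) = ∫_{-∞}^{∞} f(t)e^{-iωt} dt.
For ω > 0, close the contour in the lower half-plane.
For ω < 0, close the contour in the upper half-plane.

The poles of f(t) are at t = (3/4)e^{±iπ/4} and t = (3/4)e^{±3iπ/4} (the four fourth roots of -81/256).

Let g(z) = f(z)e^{-iωz}; for large |z| the factor e^{-iωz} decays in the lower half-plane when ω > 0 and in the upper half-plane when ω < 0.

Case ω > 0 (lower half-plane, clockwise contour ⇒ F(ω) = -2πi·ΣRes):
  Res_{z = - \frac{3 \sqrt{2}}{8} - \frac{3 \sqrt{2} i}{8}} g(z) = \frac{56 \sqrt{2} \left(1 + i\right) e^{\frac{3 \sqrt{2} \omega \left(-1 + i\right)}{8}}}{27}
  Res_{z = \frac{3 \sqrt{2}}{8} - \frac{3 \sqrt{2} i}{8}} g(z) = \frac{56 \sqrt{2} \left(-1 + i\right) e^{- \frac{3 \sqrt{2} \omega \left(1 + i\right)}{8}}}{27}
  F(ω) = -2πi·ΣRes = \frac{112 \sqrt{2} \pi \left(\left(1 - i\right) e^{\frac{3 \sqrt{2} i \omega}{4}} + 1 + i\right) e^{- \frac{3 \sqrt{2} \omega \left(1 + i\right)}{8}}}{27} = \frac{448 \pi e^{- \frac{3 \sqrt{2} \omega}{8}} \sin{\left(\frac{3 \sqrt{2} \omega}{8} + \frac{\pi}{4} \right)}}{27}

Case ω < 0 (upper half-plane, counterclockwise contour ⇒ F(ω) = +2πi·ΣRes):
  Res_{z = \frac{3 \sqrt{2}}{8} + \frac{3 \sqrt{2} i}{8}} g(z) = - \frac{56 \sqrt{2} \left(1 + i\right) e^{\frac{3 \sqrt{2} \omega \left(1 - i\right)}{8}}}{27}
  Res_{z = - \frac{3 \sqrt{2}}{8} + \frac{3 \sqrt{2} i}{8}} g(z) = \frac{56 \sqrt{2} \left(1 - i\right) e^{\frac{3 \sqrt{2} \omega \left(1 + i\right)}{8}}}{27}
  F(ω) = 2πi·ΣRes = - \frac{112 \sqrt{2} i \pi \left(\left(1 + i\right) e^{\frac{3 \sqrt{2} \omega \left(1 - i\right)}{8}} - \left(1 - i\right) e^{\frac{3 \sqrt{2} \omega \left(1 + i\right)}{8}}\right)}{27} = \frac{448 \pi e^{\frac{3 \sqrt{2} \omega}{8}} \cos{\left(\frac{3 \sqrt{2} \omega}{8} + \frac{\pi}{4} \right)}}{27}

Both cases combine into a single formula in |ω|:

F(ω) = \frac{448 \pi e^{- \frac{3 \sqrt{2} \left|{\omega}\right|}{8}} \sin{\left(\frac{3 \sqrt{2} \left|{\omega}\right|}{8} + \frac{\pi}{4} \right)}}{27}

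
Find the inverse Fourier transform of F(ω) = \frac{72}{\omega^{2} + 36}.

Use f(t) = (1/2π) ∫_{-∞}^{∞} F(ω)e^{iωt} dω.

f(t) = 6 e^{- 6 \left|{t}\right|}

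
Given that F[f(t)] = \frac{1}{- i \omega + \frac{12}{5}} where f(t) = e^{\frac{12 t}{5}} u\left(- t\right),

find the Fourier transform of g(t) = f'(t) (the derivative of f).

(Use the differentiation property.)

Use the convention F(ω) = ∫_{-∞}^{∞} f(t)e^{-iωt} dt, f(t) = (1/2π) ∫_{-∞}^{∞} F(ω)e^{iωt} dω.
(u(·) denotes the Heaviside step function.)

F[g](ω) = - \frac{5 \omega}{5 \omega + 12 i}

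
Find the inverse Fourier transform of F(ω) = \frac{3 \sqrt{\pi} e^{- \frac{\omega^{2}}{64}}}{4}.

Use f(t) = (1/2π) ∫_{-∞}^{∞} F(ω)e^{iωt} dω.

f(t) = 3 e^{- 16 t^{2}}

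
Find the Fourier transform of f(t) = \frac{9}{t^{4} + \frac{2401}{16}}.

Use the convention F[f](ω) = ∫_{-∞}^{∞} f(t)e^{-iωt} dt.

F(ω) = \frac{72 \pi e^{- \frac{7 \sqrt{2} \left|{\omega}\right|}{4}} \sin{\left(\frac{7 \sqrt{2} \left|{\omega}\right|}{4} + \frac{\pi}{4} \right)}}{343}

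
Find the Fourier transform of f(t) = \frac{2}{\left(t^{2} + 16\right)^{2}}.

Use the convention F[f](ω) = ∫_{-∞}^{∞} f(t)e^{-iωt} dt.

F(ω) = \frac{\pi \left(4 \left|{\omega}\right| + 1\right) e^{- 4 \left|{\omega}\right|}}{64}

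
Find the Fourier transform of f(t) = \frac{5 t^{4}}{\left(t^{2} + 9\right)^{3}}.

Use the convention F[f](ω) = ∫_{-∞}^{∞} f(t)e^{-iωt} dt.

F(ω) = \frac{5 \pi \left(3 \omega^{2} - 5 \left|{\omega}\right| + 1\right) e^{- 3 \left|{\omega}\right|}}{8}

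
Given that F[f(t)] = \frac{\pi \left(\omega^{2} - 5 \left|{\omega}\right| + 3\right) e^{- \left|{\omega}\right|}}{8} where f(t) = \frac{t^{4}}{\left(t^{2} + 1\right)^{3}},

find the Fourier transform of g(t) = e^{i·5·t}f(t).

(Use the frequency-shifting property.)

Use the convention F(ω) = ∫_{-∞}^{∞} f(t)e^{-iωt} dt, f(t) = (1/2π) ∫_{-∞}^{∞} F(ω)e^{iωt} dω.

F[g](ω) = \frac{\pi \left(\left(\omega - 5\right)^{2} - 5 \left|{\omega - 5}\right| + 3\right) e^{- \left|{\omega - 5}\right|}}{8}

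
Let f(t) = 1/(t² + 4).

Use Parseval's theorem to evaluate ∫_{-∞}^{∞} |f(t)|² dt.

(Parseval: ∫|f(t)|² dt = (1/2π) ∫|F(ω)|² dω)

∫|f(t)|² dt = \frac{\pi}{16}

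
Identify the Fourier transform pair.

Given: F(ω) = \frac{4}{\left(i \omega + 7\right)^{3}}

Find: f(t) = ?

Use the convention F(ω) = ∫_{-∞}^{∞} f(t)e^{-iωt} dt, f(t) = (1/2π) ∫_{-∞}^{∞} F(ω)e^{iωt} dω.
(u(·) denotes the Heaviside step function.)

f(t) = 2 t^{2} e^{- 7 t} u\left(t\right)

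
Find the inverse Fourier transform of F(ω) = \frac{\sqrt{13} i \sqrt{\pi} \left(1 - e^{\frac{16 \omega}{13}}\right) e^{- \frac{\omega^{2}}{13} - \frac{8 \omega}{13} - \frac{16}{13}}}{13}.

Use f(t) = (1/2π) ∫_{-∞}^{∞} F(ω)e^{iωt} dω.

f(t) = e^{- \frac{13 t^{2}}{4}} \sin{\left(4 t \right)}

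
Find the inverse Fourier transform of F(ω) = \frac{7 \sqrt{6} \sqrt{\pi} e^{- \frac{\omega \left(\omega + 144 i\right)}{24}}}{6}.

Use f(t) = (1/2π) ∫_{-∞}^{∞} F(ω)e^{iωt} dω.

f(t) = 7 e^{- 6 \left(t - 6\right)^{2}}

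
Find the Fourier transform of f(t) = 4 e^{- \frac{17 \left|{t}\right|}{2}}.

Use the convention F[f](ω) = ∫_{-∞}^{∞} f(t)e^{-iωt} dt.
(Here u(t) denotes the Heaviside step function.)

F(ω) = \frac{272}{4 \omega^{2} + 289}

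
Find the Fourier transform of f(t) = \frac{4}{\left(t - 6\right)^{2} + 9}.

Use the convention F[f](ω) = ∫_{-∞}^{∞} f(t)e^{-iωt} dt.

F(ω) = \frac{4 \pi e^{- 6 i \omega - 3 \left|{\omega}\right|}}{3}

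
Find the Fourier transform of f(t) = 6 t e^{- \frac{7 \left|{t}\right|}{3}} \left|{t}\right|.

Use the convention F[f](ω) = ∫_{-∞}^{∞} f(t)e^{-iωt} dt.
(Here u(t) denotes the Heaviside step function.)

F(ω) = \frac{5832 i \omega \left(3 \omega^{2} - 49\right)}{\left(9 \omega^{2} + 49\right)^{3}}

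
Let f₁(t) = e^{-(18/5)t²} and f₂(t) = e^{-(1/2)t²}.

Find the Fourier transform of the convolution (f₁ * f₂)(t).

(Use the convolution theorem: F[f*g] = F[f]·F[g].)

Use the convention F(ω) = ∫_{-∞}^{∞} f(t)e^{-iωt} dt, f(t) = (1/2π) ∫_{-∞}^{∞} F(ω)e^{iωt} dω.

F[f₁*f₂](ω) = \frac{\sqrt{5} \pi e^{- \frac{41 \omega^{2}}{72}}}{3}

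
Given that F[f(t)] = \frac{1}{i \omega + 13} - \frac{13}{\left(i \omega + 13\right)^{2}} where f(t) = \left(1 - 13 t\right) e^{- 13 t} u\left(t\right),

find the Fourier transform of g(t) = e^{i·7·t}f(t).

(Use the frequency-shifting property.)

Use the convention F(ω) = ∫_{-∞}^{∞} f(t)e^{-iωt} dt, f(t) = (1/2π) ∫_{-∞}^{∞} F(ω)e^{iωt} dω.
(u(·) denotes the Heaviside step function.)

F[g](ω) = \frac{i \left(7 - \omega\right)}{\omega^{2} - 2 \omega \left(7 + 13 i\right) - 120 + 182 i}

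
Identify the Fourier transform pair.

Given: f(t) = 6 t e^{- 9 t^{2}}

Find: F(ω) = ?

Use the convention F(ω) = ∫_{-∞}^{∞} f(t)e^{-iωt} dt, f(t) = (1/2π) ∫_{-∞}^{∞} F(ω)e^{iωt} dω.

F(ω) = - \frac{i \sqrt{\pi} \omega e^{- \frac{\omega^{2}}{36}}}{9}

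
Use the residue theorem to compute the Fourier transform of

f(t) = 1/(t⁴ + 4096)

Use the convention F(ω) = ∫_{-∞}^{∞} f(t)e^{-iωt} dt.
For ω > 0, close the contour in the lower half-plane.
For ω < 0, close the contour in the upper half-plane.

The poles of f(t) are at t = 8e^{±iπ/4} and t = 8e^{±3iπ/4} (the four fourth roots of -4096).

Let g(z) = f(z)e^{-iωz}; for large |z| the factor e^{-iωz} decays in the lower half-plane when ω > 0 and in the upper half-plane when ω < 0.

Case ω > 0 (lower half-plane, clockwise contour ⇒ F(ω) = -2πi·ΣRes):
  Res_{z = - 4 \sqrt{2} - 4 \sqrt{2} i} g(z) = \frac{\sqrt{2} i \left(1 - i\right) e^{4 \sqrt{2} \omega \left(-1 + i\right)}}{4096}
  Res_{z = 4 \sqrt{2} - 4 \sqrt{2} i} g(z) = \frac{\sqrt{2} i \left(1 + i\right) e^{- 4 \sqrt{2} \omega \left(1 + i\right)}}{4096}
  F(ω) = -2πi·ΣRes = \frac{\sqrt{2} \pi \left(1 - i\right) \left(e^{8 \sqrt{2} i \omega} + i\right) e^{- 4 \sqrt{2} \omega \left(1 + i\right)}}{2048} = \frac{\sqrt{2} \pi \left(\sin{\left(4 \sqrt{2} \omega \right)} + \cos{\left(4 \sqrt{2} \omega \right)}\right) e^{- 4 \sqrt{2} \omega}}{1024}

Case ω < 0 (upper half-plane, counterclockwise contour ⇒ F(ω) = +2πi·ΣRes):
  Res_{z = 4 \sqrt{2} + 4 \sqrt{2} i} g(z) = \frac{\sqrt{2} i \left(-1 + i\right) e^{4 \sqrt{2} \omega \left(1 - i\right)}}{4096}
  Res_{z = - 4 \sqrt{2} + 4 \sqrt{2} i} g(z) = \frac{\sqrt{2} \left(1 - i\right) e^{4 \sqrt{2} \omega \left(1 + i\right)}}{4096}
  F(ω) = 2πi·ΣRes = - \frac{\sqrt{2} i \pi \left(i \left(1 - i\right) e^{4 \sqrt{2} \omega \left(1 - i\right)} - \left(1 - i\right) e^{4 \sqrt{2} \omega \left(1 + i\right)}\right)}{2048} = \frac{\sqrt{2} \pi \left(- \sin{\left(4 \sqrt{2} \omega \right)} + \cos{\left(4 \sqrt{2} \omega \right)}\right) e^{4 \sqrt{2} \omega}}{1024}

Both cases combine into a single formula in |ω|:

F(ω) = \frac{\sqrt{2} \pi \left(\sin{\left(4 \sqrt{2} \left|{\omega}\right| \right)} + \cos{\left(4 \sqrt{2} \left|{\omega}\right| \right)}\right) e^{- 4 \sqrt{2} \left|{\omega}\right|}}{1024}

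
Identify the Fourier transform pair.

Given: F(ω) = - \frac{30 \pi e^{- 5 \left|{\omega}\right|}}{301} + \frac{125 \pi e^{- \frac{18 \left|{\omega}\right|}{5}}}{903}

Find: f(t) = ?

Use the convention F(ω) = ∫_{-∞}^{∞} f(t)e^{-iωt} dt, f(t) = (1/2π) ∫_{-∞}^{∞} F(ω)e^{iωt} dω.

f(t) = \frac{6}{\left(t^{2} + \frac{324}{25}\right) \left(t^{2} + 25\right)}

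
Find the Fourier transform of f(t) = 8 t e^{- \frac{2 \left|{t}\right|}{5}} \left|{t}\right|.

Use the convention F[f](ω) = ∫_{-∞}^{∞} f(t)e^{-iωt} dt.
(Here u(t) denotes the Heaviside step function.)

F(ω) = \frac{20000 i \omega \left(25 \omega^{2} - 12\right)}{\left(25 \omega^{2} + 4\right)^{3}}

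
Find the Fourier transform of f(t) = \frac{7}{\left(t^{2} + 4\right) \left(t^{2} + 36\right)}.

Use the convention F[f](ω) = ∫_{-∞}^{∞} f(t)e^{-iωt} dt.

F(ω) = \frac{7 \pi \left(3 e^{4 \left|{\omega}\right|} - 1\right) e^{- 6 \left|{\omega}\right|}}{192}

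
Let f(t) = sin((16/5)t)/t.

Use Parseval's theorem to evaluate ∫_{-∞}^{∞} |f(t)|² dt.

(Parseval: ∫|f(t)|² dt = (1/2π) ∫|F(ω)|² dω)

∫|f(t)|² dt = \frac{16 \pi}{5}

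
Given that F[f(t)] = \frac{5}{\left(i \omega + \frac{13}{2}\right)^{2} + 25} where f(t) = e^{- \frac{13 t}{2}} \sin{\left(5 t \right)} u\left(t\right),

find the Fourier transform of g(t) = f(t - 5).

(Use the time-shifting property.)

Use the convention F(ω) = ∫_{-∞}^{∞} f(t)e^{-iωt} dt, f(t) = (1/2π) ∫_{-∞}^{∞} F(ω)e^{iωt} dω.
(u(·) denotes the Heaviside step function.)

F[g](ω) = \frac{20 e^{- 5 i \omega}}{\left(2 i \omega + 13\right)^{2} + 100}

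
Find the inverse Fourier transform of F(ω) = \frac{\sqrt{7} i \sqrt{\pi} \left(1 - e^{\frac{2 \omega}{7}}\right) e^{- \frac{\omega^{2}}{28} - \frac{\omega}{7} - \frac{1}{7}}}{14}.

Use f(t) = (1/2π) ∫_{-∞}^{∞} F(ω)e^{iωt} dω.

f(t) = e^{- 7 t^{2}} \sin{\left(2 t \right)}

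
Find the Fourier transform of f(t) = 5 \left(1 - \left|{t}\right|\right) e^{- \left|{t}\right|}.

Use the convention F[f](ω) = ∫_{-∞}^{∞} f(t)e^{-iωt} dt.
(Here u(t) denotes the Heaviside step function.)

F(ω) = \frac{20 \omega^{2}}{\left(\omega^{2} + 1\right)^{2}}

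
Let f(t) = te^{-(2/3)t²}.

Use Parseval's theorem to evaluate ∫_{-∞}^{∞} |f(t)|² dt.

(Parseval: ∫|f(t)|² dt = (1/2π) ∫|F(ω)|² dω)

∫|f(t)|² dt = \frac{3 \sqrt{3} \sqrt{\pi}}{16}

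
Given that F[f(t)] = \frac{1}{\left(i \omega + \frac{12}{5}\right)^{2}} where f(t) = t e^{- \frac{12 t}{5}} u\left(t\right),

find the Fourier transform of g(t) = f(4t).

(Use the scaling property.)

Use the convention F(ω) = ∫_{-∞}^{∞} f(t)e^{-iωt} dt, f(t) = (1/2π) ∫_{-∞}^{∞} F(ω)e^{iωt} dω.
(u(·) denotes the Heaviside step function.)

F[g](ω) = \frac{100}{\left(5 i \omega + 48\right)^{2}}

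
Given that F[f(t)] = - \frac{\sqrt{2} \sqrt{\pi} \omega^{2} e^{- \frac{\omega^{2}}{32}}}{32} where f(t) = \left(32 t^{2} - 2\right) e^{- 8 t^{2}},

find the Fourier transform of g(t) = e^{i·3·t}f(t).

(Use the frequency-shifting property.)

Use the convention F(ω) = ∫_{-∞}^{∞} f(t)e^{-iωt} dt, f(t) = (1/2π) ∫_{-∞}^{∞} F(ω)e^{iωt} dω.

F[g](ω) = - \frac{\sqrt{2} \sqrt{\pi} \left(\omega - 3\right)^{2} e^{- \frac{\left(\omega - 3\right)^{2}}{32}}}{32}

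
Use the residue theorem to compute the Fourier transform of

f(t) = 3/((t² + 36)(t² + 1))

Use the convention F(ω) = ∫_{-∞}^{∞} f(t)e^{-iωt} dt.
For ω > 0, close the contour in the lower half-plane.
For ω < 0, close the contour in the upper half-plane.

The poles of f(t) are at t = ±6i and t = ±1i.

Let g(z) = f(z)e^{-iωz}; for large |z| the factor e^{-iωz} decays in the lower half-plane when ω > 0 and in the upper half-plane when ω < 0.

Case ω > 0 (lower half-plane, clockwise contour ⇒ F(ω) = -2πi·ΣRes):
  Res_{z = - 6 i} g(z) = - \frac{i e^{- 6 \omega}}{140}
  Res_{z = - i} g(z) = \frac{3 i e^{- \omega}}{70}
  F(ω) = -2πi·ΣRes = \frac{\pi \left(6 e^{5 \omega} - 1\right) e^{- 6 \omega}}{70}

Case ω < 0 (upper half-plane, counterclockwise contour ⇒ F(ω) = +2πi·ΣRes):
  Res_{z = 6 i} g(z) = \frac{i e^{6 \omega}}{140}
  Res_{z = i} g(z) = - \frac{3 i e^{\omega}}{70}
  F(ω) = 2πi·ΣRes = \frac{\pi \left(6 - e^{5 \omega}\right) e^{\omega}}{70}

Both cases combine into a single formula in |ω|:

F(ω) = \frac{\pi \left(6 e^{5 \left|{\omega}\right|} - 1\right) e^{- 6 \left|{\omega}\right|}}{70}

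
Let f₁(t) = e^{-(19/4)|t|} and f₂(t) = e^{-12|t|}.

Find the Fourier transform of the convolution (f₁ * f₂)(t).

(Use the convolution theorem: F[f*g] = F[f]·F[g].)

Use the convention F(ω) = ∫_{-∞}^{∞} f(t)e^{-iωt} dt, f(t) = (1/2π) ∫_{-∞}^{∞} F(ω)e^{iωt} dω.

F[f₁*f₂](ω) = \frac{3648}{\left(\omega^{2} + 144\right) \left(16 \omega^{2} + 361\right)}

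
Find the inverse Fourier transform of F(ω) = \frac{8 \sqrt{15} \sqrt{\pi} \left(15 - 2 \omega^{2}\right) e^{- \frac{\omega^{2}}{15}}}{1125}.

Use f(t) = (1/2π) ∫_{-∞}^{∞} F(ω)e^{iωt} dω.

f(t) = 6 t^{2} e^{- \frac{15 t^{2}}{4}}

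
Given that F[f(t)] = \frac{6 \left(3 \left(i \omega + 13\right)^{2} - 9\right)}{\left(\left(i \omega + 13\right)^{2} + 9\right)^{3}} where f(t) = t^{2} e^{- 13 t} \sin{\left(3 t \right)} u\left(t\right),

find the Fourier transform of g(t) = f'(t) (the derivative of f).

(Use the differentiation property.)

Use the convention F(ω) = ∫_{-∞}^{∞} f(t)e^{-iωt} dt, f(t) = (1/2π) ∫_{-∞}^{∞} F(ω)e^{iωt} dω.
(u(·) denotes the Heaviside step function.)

F[g](ω) = \frac{18 i \omega \left(\left(i \omega + 13\right)^{2} - 3\right)}{\left(\left(i \omega + 13\right)^{2} + 9\right)^{3}}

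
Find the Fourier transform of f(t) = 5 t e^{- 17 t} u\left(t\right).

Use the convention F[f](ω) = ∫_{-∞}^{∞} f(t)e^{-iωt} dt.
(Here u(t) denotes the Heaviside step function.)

F(ω) = \frac{5}{\left(i \omega + 17\right)^{2}}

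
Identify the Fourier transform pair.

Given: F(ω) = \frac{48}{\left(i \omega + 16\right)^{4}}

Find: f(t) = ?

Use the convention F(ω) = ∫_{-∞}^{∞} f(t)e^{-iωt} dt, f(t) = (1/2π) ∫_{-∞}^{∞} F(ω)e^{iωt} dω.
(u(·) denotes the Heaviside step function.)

f(t) = 8 t^{3} e^{- 16 t} u\left(t\right)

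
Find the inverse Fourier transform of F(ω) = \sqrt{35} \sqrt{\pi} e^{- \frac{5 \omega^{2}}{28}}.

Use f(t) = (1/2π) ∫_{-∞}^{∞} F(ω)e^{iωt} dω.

f(t) = 7 e^{- \frac{7 t^{2}}{5}}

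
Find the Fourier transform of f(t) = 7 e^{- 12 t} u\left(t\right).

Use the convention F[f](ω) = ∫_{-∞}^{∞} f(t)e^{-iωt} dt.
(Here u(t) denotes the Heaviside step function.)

F(ω) = \frac{7}{i \omega + 12}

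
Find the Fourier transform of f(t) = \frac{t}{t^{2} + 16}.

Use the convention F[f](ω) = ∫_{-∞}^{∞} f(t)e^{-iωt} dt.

F(ω) = - i \pi e^{- 4 \left|{\omega}\right|} \operatorname{sign}{\left(\omega \right)}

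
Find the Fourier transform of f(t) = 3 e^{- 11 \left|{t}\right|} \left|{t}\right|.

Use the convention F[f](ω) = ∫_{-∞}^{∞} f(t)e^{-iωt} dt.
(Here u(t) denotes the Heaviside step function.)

F(ω) = \frac{6 \left(121 - \omega^{2}\right)}{\left(\omega^{2} + 121\right)^{2}}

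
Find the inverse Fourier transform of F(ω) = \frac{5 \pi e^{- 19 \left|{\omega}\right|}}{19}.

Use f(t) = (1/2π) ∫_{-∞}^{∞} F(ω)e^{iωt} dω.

f(t) = \frac{5}{t^{2} + 361}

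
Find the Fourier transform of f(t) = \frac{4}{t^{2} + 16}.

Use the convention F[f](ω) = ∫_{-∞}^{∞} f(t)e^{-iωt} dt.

F(ω) = \pi e^{- 4 \left|{\omega}\right|}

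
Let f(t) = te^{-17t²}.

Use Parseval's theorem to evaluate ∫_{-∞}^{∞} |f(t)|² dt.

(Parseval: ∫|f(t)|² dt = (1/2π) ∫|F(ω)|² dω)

∫|f(t)|² dt = \frac{\sqrt{34} \sqrt{\pi}}{2312}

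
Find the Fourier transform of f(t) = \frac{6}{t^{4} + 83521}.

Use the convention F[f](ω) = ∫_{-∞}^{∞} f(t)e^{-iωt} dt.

F(ω) = \frac{6 \pi e^{- \frac{17 \sqrt{2} \left|{\omega}\right|}{2}} \sin{\left(\frac{17 \sqrt{2} \left|{\omega}\right|}{2} + \frac{\pi}{4} \right)}}{4913}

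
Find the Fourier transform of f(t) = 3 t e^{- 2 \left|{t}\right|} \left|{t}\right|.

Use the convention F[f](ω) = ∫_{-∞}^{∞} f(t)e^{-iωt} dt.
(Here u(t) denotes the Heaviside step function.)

F(ω) = \frac{12 i \omega \left(\omega^{2} - 12\right)}{\left(\omega^{2} + 4\right)^{3}}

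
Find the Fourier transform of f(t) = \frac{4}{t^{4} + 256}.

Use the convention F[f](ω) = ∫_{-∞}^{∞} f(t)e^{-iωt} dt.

F(ω) = \frac{\pi e^{- 2 \sqrt{2} \left|{\omega}\right|} \sin{\left(2 \sqrt{2} \left|{\omega}\right| + \frac{\pi}{4} \right)}}{16}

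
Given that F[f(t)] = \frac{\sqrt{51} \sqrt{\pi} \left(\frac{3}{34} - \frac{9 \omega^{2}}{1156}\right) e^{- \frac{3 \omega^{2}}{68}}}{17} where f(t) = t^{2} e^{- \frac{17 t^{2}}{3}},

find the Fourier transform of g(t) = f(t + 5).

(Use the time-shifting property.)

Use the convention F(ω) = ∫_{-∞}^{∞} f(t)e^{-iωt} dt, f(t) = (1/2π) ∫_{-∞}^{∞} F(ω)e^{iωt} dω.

F[g](ω) = \frac{3 \sqrt{51} \sqrt{\pi} \left(34 - 3 \omega^{2}\right) e^{\frac{\omega \left(- 3 \omega + 340 i\right)}{68}}}{19652}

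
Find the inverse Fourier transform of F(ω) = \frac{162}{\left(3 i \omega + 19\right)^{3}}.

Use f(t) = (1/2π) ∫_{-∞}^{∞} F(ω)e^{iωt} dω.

f(t) = 3 t^{2} e^{- \frac{19 t}{3}} u\left(t\right)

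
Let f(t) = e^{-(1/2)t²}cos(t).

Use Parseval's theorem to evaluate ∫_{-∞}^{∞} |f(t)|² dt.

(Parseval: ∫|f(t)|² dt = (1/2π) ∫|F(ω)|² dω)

∫|f(t)|² dt = \frac{\sqrt{\pi} \left(1 + e\right)}{2 e}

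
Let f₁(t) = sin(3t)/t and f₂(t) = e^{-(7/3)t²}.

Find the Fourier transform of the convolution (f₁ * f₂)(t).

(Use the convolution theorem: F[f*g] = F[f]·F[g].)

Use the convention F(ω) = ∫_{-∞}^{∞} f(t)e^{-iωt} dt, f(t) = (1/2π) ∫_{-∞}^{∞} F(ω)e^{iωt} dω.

F[f₁*f₂](ω) = \begin{cases} \frac{\sqrt{21} \pi^{\frac{3}{2}} e^{- \frac{3 \omega^{2}}{28}}}{7} & \text{for}\: \omega > -3 \wedge \omega < 3 \\0 & \text{otherwise} \end{cases}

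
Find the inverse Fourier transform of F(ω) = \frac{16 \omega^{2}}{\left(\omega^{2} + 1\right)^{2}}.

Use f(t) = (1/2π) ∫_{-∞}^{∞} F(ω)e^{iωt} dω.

f(t) = 4 \left(1 - \left|{t}\right|\right) e^{- \left|{t}\right|}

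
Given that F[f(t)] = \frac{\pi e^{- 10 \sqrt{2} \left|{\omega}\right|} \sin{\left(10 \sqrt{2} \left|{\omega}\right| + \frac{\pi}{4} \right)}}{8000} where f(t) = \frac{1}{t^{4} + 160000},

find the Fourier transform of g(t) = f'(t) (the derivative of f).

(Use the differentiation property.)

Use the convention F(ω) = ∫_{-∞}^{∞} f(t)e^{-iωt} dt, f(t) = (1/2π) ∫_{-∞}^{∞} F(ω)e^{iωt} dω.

F[g](ω) = \frac{i \pi \omega e^{- 10 \sqrt{2} \left|{\omega}\right|} \sin{\left(10 \sqrt{2} \left|{\omega}\right| + \frac{\pi}{4} \right)}}{8000}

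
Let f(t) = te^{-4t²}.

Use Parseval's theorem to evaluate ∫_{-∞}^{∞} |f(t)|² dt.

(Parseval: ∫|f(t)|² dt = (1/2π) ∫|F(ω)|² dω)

∫|f(t)|² dt = \frac{\sqrt{2} \sqrt{\pi}}{64}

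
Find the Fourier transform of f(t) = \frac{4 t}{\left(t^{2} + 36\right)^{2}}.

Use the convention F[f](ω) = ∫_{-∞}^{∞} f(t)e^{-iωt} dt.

F(ω) = - \frac{i \pi \omega e^{- 6 \left|{\omega}\right|}}{3}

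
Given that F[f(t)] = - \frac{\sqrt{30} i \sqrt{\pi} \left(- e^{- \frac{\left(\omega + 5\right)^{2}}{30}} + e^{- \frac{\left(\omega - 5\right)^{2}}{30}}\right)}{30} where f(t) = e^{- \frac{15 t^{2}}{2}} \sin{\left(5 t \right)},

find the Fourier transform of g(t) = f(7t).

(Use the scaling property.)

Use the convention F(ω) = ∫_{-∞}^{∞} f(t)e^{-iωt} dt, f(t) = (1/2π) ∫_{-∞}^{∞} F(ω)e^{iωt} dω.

F[g](ω) = \frac{\sqrt{30} i \sqrt{\pi} \left(1 - e^{\frac{2 \omega}{21}}\right) e^{- \frac{\omega^{2}}{1470} - \frac{\omega}{21} - \frac{5}{6}}}{210}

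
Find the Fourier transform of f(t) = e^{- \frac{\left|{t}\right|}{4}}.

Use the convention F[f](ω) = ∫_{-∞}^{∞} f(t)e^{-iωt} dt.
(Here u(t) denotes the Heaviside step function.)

F(ω) = \frac{8}{16 \omega^{2} + 1}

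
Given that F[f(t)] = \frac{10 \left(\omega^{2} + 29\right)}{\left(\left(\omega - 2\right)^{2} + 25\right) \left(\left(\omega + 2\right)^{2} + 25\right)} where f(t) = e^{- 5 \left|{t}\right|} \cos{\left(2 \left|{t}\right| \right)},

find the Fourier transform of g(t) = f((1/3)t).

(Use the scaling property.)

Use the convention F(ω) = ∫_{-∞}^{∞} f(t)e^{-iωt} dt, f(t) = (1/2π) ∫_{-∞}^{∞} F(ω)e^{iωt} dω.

F[g](ω) = \frac{30 \left(9 \omega^{2} + 29\right)}{81 \omega^{4} + 378 \omega^{2} + 841}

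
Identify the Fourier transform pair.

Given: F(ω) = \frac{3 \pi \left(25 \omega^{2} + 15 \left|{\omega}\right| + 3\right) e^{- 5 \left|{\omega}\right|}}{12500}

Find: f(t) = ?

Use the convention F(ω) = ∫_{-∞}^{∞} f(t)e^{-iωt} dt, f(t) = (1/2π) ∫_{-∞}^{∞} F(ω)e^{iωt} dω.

f(t) = \frac{6}{\left(t^{2} + 25\right)^{3}}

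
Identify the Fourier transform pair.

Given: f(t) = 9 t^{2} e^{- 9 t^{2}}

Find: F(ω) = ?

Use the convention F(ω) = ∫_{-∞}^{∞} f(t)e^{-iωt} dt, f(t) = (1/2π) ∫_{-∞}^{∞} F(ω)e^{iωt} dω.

F(ω) = \frac{\sqrt{\pi} \left(18 - \omega^{2}\right) e^{- \frac{\omega^{2}}{36}}}{108}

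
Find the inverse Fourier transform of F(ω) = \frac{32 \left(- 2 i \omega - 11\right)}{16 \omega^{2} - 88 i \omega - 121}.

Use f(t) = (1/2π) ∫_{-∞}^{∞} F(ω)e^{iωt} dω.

f(t) = 4 \left(\frac{11 t}{4} + 1\right) e^{- \frac{11 t}{4}} u\left(t\right)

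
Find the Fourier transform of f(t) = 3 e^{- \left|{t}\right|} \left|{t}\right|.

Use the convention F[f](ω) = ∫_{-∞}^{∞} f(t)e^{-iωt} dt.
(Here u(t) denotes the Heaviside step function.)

F(ω) = \frac{6 \left(1 - \omega^{2}\right)}{\left(\omega^{2} + 1\right)^{2}}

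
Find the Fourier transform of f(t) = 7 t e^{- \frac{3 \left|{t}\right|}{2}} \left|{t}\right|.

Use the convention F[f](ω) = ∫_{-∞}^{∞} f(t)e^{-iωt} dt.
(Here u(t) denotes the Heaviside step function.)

F(ω) = \frac{448 i \omega \left(4 \omega^{2} - 27\right)}{\left(4 \omega^{2} + 9\right)^{3}}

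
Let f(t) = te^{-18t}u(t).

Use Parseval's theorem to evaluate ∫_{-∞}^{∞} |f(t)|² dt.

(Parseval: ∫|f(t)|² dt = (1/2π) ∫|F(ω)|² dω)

∫|f(t)|² dt = \frac{1}{23328}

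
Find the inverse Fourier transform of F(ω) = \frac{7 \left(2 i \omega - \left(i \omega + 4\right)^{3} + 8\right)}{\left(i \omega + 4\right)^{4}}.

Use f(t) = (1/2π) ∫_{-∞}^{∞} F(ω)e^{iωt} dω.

f(t) = 7 \left(t^{2} - 1\right) e^{- 4 t} u\left(t\right)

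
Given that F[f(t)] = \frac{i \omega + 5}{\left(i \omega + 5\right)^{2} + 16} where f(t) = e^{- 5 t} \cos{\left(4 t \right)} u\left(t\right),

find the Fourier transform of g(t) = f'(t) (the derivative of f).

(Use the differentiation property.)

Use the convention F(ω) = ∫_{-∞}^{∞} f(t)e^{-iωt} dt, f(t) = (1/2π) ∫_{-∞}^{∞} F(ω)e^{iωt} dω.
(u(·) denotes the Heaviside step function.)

F[g](ω) = \frac{i \omega \left(i \omega + 5\right)}{\left(i \omega + 5\right)^{2} + 16}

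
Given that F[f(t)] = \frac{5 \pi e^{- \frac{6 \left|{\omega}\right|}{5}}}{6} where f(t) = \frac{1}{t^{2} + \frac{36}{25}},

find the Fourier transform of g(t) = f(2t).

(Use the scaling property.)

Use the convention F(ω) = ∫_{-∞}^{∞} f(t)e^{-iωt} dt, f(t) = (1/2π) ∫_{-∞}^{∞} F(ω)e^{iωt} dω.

F[g](ω) = \frac{5 \pi e^{- \frac{3 \left|{\omega}\right|}{5}}}{12}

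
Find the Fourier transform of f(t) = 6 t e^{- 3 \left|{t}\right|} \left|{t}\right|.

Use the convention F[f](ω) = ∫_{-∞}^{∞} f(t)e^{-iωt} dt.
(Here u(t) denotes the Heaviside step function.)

F(ω) = \frac{24 i \omega \left(\omega^{2} - 27\right)}{\left(\omega^{2} + 9\right)^{3}}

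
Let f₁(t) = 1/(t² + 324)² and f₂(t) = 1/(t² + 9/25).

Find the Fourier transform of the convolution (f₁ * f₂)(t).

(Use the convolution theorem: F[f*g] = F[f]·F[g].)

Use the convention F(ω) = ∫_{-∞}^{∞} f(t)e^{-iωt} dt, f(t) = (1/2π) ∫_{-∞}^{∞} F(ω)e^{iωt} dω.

F[f₁*f₂](ω) = \frac{5 \pi^{2} \left(18 \left|{\omega}\right| + 1\right) e^{- \frac{93 \left|{\omega}\right|}{5}}}{34992}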